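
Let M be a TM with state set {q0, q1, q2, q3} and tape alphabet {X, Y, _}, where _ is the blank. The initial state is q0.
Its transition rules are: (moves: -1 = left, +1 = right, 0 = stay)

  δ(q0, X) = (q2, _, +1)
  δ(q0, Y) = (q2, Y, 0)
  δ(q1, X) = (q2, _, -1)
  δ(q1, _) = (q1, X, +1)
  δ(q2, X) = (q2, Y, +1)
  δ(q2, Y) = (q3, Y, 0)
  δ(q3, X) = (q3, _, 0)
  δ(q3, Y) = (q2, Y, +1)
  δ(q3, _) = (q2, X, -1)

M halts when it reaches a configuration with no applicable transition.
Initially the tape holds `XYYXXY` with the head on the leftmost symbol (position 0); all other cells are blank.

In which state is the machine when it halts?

q2

state=q0 head=0 tape=[X]YYXXY_   (q0,X)→(q2,_,+1)
state=q2 head=1 tape=_[Y]YXXY_   (q2,Y)→(q3,Y,0)
state=q3 head=1 tape=_[Y]YXXY_   (q3,Y)→(q2,Y,+1)
state=q2 head=2 tape=_Y[Y]XXY_   (q2,Y)→(q3,Y,0)
state=q3 head=2 tape=_Y[Y]XXY_   (q3,Y)→(q2,Y,+1)
state=q2 head=3 tape=_YY[X]XY_   (q2,X)→(q2,Y,+1)
state=q2 head=4 tape=_YYY[X]Y_   (q2,X)→(q2,Y,+1)
state=q2 head=5 tape=_YYYY[Y]_   (q2,Y)→(q3,Y,0)
state=q3 head=5 tape=_YYYY[Y]_   (q3,Y)→(q2,Y,+1)
state=q2 head=6 tape=_YYYYY[_]
No transition is defined for (q2, _); M halts in state q2.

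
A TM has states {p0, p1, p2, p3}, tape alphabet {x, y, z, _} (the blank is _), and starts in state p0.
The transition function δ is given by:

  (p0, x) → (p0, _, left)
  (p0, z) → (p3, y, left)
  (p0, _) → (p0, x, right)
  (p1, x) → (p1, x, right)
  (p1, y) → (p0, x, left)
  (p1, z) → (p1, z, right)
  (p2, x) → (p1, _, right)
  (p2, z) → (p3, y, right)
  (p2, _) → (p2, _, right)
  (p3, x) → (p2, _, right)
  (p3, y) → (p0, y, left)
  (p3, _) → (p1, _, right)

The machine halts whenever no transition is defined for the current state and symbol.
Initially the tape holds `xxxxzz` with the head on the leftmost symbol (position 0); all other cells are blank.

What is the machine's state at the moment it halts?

p2

state=p0 head=0 tape=____[x]xxxzz   (p0,x)→(p0,_,left)
state=p0 head=-1 tape=___[_]_xxxzz   (p0,_)→(p0,x,right)
state=p0 head=0 tape=___x[_]xxxzz   (p0,_)→(p0,x,right)
state=p0 head=1 tape=___xx[x]xxzz   (p0,x)→(p0,_,left)
state=p0 head=0 tape=___x[x]_xxzz   (p0,x)→(p0,_,left)
state=p0 head=-1 tape=___[x]__xxzz   (p0,x)→(p0,_,left)
state=p0 head=-2 tape=__[_]___xxzz   (p0,_)→(p0,x,right)
state=p0 head=-1 tape=__x[_]__xxzz   (p0,_)→(p0,x,right)
state=p0 head=0 tape=__xx[_]_xxzz   (p0,_)→(p0,x,right)
state=p0 head=1 tape=__xxx[_]xxzz   (p0,_)→(p0,x,right)
state=p0 head=2 tape=__xxxx[x]xzz   (p0,x)→(p0,_,left)
state=p0 head=1 tape=__xxx[x]_xzz   (p0,x)→(p0,_,left)
state=p0 head=0 tape=__xx[x]__xzz   (p0,x)→(p0,_,left)
state=p0 head=-1 tape=__x[x]___xzz   (p0,x)→(p0,_,left)
state=p0 head=-2 tape=__[x]____xzz   (p0,x)→(p0,_,left)
state=p0 head=-3 tape=_[_]_____xzz   (p0,_)→(p0,x,right)
state=p0 head=-2 tape=_x[_]____xzz   (p0,_)→(p0,x,right)
state=p0 head=-1 tape=_xx[_]___xzz   (p0,_)→(p0,x,right)
state=p0 head=0 tape=_xxx[_]__xzz   (p0,_)→(p0,x,right)
state=p0 head=1 tape=_xxxx[_]_xzz   (p0,_)→(p0,x,right)
state=p0 head=2 tape=_xxxxx[_]xzz   (p0,_)→(p0,x,right)
state=p0 head=3 tape=_xxxxxx[x]zz   (p0,x)→(p0,_,left)
state=p0 head=2 tape=_xxxxx[x]_zz   (p0,x)→(p0,_,left)
state=p0 head=1 tape=_xxxx[x]__zz   (p0,x)→(p0,_,left)
state=p0 head=0 tape=_xxx[x]___zz   (p0,x)→(p0,_,left)
state=p0 head=-1 tape=_xx[x]____zz   (p0,x)→(p0,_,left)
state=p0 head=-2 tape=_x[x]_____zz   (p0,x)→(p0,_,left)
state=p0 head=-3 tape=_[x]______zz   (p0,x)→(p0,_,left)
state=p0 head=-4 tape=[_]_______zz   (p0,_)→(p0,x,right)
state=p0 head=-3 tape=x[_]______zz   (p0,_)→(p0,x,right)
state=p0 head=-2 tape=xx[_]_____zz   (p0,_)→(p0,x,right)
state=p0 head=-1 tape=xxx[_]____zz   (p0,_)→(p0,x,right)
state=p0 head=0 tape=xxxx[_]___zz   (p0,_)→(p0,x,right)
state=p0 head=1 tape=xxxxx[_]__zz   (p0,_)→(p0,x,right)
state=p0 head=2 tape=xxxxxx[_]_zz   (p0,_)→(p0,x,right)
state=p0 head=3 tape=xxxxxxx[_]zz   (p0,_)→(p0,x,right)
state=p0 head=4 tape=xxxxxxxx[z]z   (p0,z)→(p3,y,left)
state=p3 head=3 tape=xxxxxxx[x]yz   (p3,x)→(p2,_,right)
state=p2 head=4 tape=xxxxxxx_[y]z
No transition is defined for (p2, y); M halts in state p2.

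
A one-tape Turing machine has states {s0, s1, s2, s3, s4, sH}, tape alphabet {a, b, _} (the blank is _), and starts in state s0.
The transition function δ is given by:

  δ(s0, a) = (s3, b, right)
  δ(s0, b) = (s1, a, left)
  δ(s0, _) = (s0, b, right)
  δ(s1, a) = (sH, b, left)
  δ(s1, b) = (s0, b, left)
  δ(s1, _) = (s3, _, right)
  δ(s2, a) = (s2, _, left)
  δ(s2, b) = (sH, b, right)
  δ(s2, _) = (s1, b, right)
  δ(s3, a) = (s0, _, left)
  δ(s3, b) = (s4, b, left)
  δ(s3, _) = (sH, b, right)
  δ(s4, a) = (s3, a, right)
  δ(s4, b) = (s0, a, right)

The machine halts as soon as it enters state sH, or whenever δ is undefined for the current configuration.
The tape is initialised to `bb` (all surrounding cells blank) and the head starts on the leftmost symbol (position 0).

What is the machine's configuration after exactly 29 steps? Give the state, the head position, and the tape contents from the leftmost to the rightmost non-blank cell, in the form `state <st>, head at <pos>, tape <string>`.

state=s0 head=0 tape=_____[b]b   (s0,b)→(s1,a,left)
state=s1 head=-1 tape=____[_]ab   (s1,_)→(s3,_,right)
state=s3 head=0 tape=_____[a]b   (s3,a)→(s0,_,left)
state=s0 head=-1 tape=____[_]_b   (s0,_)→(s0,b,right)
state=s0 head=0 tape=____b[_]b   (s0,_)→(s0,b,right)
state=s0 head=1 tape=____bb[b]   (s0,b)→(s1,a,left)
state=s1 head=0 tape=____b[b]a   (s1,b)→(s0,b,left)
state=s0 head=-1 tape=____[b]ba   (s0,b)→(s1,a,left)
state=s1 head=-2 tape=___[_]aba   (s1,_)→(s3,_,right)
state=s3 head=-1 tape=____[a]ba   (s3,a)→(s0,_,left)
state=s0 head=-2 tape=___[_]_ba   (s0,_)→(s0,b,right)
state=s0 head=-1 tape=___b[_]ba   (s0,_)→(s0,b,right)
state=s0 head=0 tape=___bb[b]a   (s0,b)→(s1,a,left)
state=s1 head=-1 tape=___b[b]aa   (s1,b)→(s0,b,left)
state=s0 head=-2 tape=___[b]baa   (s0,b)→(s1,a,left)
state=s1 head=-3 tape=__[_]abaa   (s1,_)→(s3,_,right)
state=s3 head=-2 tape=___[a]baa   (s3,a)→(s0,_,left)
state=s0 head=-3 tape=__[_]_baa   (s0,_)→(s0,b,right)
state=s0 head=-2 tape=__b[_]baa   (s0,_)→(s0,b,right)
state=s0 head=-1 tape=__bb[b]aa   (s0,b)→(s1,a,left)
state=s1 head=-2 tape=__b[b]aaa   (s1,b)→(s0,b,left)
state=s0 head=-3 tape=__[b]baaa   (s0,b)→(s1,a,left)
state=s1 head=-4 tape=_[_]abaaa   (s1,_)→(s3,_,right)
state=s3 head=-3 tape=__[a]baaa   (s3,a)→(s0,_,left)
state=s0 head=-4 tape=_[_]_baaa   (s0,_)→(s0,b,right)
state=s0 head=-3 tape=_b[_]baaa   (s0,_)→(s0,b,right)
state=s0 head=-2 tape=_bb[b]aaa   (s0,b)→(s1,a,left)
state=s1 head=-3 tape=_b[b]aaaa   (s1,b)→(s0,b,left)
state=s0 head=-4 tape=_[b]baaaa   (s0,b)→(s1,a,left)
state=s1 head=-5 tape=[_]abaaaa
After 29 steps: state s1, head at -5, tape abaaaa.

state s1, head at -5, tape abaaaa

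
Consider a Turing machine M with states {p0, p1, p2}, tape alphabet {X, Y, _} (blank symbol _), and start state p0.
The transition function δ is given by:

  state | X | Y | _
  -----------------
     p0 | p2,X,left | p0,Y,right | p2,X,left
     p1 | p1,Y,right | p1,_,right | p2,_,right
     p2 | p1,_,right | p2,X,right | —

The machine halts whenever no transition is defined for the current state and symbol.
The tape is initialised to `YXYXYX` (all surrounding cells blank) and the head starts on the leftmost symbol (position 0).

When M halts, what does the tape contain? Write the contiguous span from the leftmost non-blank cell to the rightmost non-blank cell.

X__Y_Y

state=p0 head=0 tape=[Y]XYXYX__   (p0,Y)→(p0,Y,right)
state=p0 head=1 tape=Y[X]YXYX__   (p0,X)→(p2,X,left)
state=p2 head=0 tape=[Y]XYXYX__   (p2,Y)→(p2,X,right)
state=p2 head=1 tape=X[X]YXYX__   (p2,X)→(p1,_,right)
state=p1 head=2 tape=X_[Y]XYX__   (p1,Y)→(p1,_,right)
state=p1 head=3 tape=X__[X]YX__   (p1,X)→(p1,Y,right)
state=p1 head=4 tape=X__Y[Y]X__   (p1,Y)→(p1,_,right)
state=p1 head=5 tape=X__Y_[X]__   (p1,X)→(p1,Y,right)
state=p1 head=6 tape=X__Y_Y[_]_   (p1,_)→(p2,_,right)
state=p2 head=7 tape=X__Y_Y_[_]
The non-blank tape span at halt is X__Y_Y.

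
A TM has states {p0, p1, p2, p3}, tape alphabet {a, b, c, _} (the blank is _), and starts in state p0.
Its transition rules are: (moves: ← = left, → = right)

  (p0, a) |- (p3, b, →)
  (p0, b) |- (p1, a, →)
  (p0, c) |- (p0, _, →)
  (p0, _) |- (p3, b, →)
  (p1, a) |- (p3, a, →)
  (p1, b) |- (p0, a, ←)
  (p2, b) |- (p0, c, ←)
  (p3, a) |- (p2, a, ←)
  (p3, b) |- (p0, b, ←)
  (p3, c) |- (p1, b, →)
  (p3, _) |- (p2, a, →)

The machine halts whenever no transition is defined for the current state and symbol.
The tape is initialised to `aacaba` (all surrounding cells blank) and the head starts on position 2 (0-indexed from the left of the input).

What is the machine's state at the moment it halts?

state=p0 head=2 tape=aa[c]aba   (p0,c)→(p0,_,→)
state=p0 head=3 tape=aa_[a]ba   (p0,a)→(p3,b,→)
state=p3 head=4 tape=aa_b[b]a   (p3,b)→(p0,b,←)
state=p0 head=3 tape=aa_[b]ba   (p0,b)→(p1,a,→)
state=p1 head=4 tape=aa_a[b]a   (p1,b)→(p0,a,←)
state=p0 head=3 tape=aa_[a]aa   (p0,a)→(p3,b,→)
state=p3 head=4 tape=aa_b[a]a   (p3,a)→(p2,a,←)
state=p2 head=3 tape=aa_[b]aa   (p2,b)→(p0,c,←)
state=p0 head=2 tape=aa[_]caa   (p0,_)→(p3,b,→)
state=p3 head=3 tape=aab[c]aa   (p3,c)→(p1,b,→)
state=p1 head=4 tape=aabb[a]a   (p1,a)→(p3,a,→)
state=p3 head=5 tape=aabba[a]   (p3,a)→(p2,a,←)
state=p2 head=4 tape=aabb[a]a
No transition is defined for (p2, a); M halts in state p2.

p2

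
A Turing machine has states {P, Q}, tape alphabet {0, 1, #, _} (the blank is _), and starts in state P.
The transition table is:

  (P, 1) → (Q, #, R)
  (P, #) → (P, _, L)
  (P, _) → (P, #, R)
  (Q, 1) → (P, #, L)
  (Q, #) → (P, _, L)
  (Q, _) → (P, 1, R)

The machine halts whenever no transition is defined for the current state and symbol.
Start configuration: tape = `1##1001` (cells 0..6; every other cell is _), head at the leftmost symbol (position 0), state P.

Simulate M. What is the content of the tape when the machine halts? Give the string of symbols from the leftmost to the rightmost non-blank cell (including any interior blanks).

######001

state=P head=0 tape=__[1]##1001   (P,1)→(Q,#,R)
state=Q head=1 tape=__#[#]#1001   (Q,#)→(P,_,L)
state=P head=0 tape=__[#]_#1001   (P,#)→(P,_,L)
state=P head=-1 tape=_[_]__#1001   (P,_)→(P,#,R)
state=P head=0 tape=_#[_]_#1001   (P,_)→(P,#,R)
state=P head=1 tape=_##[_]#1001   (P,_)→(P,#,R)
state=P head=2 tape=_###[#]1001   (P,#)→(P,_,L)
state=P head=1 tape=_##[#]_1001   (P,#)→(P,_,L)
state=P head=0 tape=_#[#]__1001   (P,#)→(P,_,L)
state=P head=-1 tape=_[#]___1001   (P,#)→(P,_,L)
state=P head=-2 tape=[_]____1001   (P,_)→(P,#,R)
state=P head=-1 tape=#[_]___1001   (P,_)→(P,#,R)
state=P head=0 tape=##[_]__1001   (P,_)→(P,#,R)
state=P head=1 tape=###[_]_1001   (P,_)→(P,#,R)
state=P head=2 tape=####[_]1001   (P,_)→(P,#,R)
state=P head=3 tape=#####[1]001   (P,1)→(Q,#,R)
state=Q head=4 tape=######[0]01
The non-blank tape span at halt is ######001.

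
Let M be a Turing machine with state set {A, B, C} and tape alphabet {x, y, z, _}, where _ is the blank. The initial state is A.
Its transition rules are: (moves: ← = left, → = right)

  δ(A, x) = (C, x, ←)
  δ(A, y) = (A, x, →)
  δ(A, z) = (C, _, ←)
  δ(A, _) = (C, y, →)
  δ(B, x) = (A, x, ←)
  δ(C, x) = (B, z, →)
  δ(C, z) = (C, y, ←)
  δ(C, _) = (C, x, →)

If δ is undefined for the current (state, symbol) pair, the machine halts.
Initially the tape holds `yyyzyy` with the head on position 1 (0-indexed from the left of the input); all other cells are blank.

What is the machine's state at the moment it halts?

A | y[y]yzyy   read y → write x, move →, go to A
A | yx[y]zyy   read y → write x, move →, go to A
A | yxx[z]yy   read z → write _, move ←, go to C
C | yx[x]_yy   read x → write z, move →, go to B
B | yxz[_]yy
No transition is defined for (B, _); M halts in state B.

B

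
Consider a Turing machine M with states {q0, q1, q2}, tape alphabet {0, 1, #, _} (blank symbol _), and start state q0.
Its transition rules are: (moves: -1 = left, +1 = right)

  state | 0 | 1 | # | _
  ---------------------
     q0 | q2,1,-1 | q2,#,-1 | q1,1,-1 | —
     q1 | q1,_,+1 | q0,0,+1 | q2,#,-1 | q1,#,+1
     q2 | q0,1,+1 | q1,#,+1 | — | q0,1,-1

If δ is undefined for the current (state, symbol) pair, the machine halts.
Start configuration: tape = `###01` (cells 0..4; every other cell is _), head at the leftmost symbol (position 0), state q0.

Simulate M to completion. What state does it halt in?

q0 | _[#]##01   read # → write 1, move -1, go to q1
q1 | [_]1##01   read _ → write #, move +1, go to q1
q1 | #[1]##01   read 1 → write 0, move +1, go to q0
q0 | #0[#]#01   read # → write 1, move -1, go to q1
q1 | #[0]1#01   read 0 → write _, move +1, go to q1
q1 | #_[1]#01   read 1 → write 0, move +1, go to q0
q0 | #_0[#]01   read # → write 1, move -1, go to q1
q1 | #_[0]101   read 0 → write _, move +1, go to q1
q1 | #__[1]01   read 1 → write 0, move +1, go to q0
q0 | #__0[0]1   read 0 → write 1, move -1, go to q2
q2 | #__[0]11   read 0 → write 1, move +1, go to q0
q0 | #__1[1]1   read 1 → write #, move -1, go to q2
q2 | #__[1]#1   read 1 → write #, move +1, go to q1
q1 | #__#[#]1   read # → write #, move -1, go to q2
q2 | #__[#]#1
No transition is defined for (q2, #); M halts in state q2.

q2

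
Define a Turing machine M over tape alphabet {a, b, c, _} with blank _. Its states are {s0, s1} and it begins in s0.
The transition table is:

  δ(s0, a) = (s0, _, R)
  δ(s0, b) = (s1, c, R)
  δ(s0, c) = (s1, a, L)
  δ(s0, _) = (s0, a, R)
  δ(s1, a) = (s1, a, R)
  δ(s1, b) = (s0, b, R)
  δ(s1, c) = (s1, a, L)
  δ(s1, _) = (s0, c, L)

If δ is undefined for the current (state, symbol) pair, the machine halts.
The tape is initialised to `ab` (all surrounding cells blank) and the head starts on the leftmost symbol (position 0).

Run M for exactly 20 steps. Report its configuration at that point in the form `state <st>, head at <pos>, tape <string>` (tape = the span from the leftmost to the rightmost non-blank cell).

state s0, head at 0, tape aacaa

s0 | _[a]b__   read a → write _, move R, go to s0
s0 | __[b]__   read b → write c, move R, go to s1
s1 | __c[_]_   read _ → write c, move L, go to s0
s0 | __[c]c_   read c → write a, move L, go to s1
s1 | _[_]ac_   read _ → write c, move L, go to s0
s0 | [_]cac_   read _ → write a, move R, go to s0
s0 | a[c]ac_   read c → write a, move L, go to s1
s1 | [a]aac_   read a → write a, move R, go to s1
s1 | a[a]ac_   read a → write a, move R, go to s1
s1 | aa[a]c_   read a → write a, move R, go to s1
s1 | aaa[c]_   read c → write a, move L, go to s1
s1 | aa[a]a_   read a → write a, move R, go to s1
s1 | aaa[a]_   read a → write a, move R, go to s1
s1 | aaaa[_]   read _ → write c, move L, go to s0
s0 | aaa[a]c   read a → write _, move R, go to s0
s0 | aaa_[c]   read c → write a, move L, go to s1
s1 | aaa[_]a   read _ → write c, move L, go to s0
s0 | aa[a]ca   read a → write _, move R, go to s0
s0 | aa_[c]a   read c → write a, move L, go to s1
s1 | aa[_]aa   read _ → write c, move L, go to s0
s0 | a[a]caa
After 20 steps: state s0, head at 0, tape aacaa.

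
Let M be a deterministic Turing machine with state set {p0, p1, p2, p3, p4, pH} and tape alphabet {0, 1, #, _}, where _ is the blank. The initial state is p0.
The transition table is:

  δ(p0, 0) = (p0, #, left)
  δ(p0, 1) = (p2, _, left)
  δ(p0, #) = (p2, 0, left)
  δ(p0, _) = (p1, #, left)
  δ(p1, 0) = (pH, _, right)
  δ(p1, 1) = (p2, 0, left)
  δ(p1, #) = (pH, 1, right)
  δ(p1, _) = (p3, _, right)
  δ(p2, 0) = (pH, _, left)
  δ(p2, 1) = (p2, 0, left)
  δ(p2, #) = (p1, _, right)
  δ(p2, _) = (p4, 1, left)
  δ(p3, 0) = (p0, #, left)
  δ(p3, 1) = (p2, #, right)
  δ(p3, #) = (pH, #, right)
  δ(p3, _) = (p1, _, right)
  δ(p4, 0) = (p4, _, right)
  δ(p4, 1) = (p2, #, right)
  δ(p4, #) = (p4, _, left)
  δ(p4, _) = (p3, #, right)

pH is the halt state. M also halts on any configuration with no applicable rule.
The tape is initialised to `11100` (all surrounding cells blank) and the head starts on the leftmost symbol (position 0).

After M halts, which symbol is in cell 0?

_

p0 | ___[1]1100   read 1 → write _, move left, go to p2
p2 | __[_]_1100   read _ → write 1, move left, go to p4
p4 | _[_]1_1100   read _ → write #, move right, go to p3
p3 | _#[1]_1100   read 1 → write #, move right, go to p2
p2 | _##[_]1100   read _ → write 1, move left, go to p4
p4 | _#[#]11100   read # → write _, move left, go to p4
p4 | _[#]_11100   read # → write _, move left, go to p4
p4 | [_]__11100   read _ → write #, move right, go to p3
p3 | #[_]_11100   read _ → write _, move right, go to p1
p1 | #_[_]11100   read _ → write _, move right, go to p3
p3 | #__[1]1100   read 1 → write #, move right, go to p2
p2 | #__#[1]100   read 1 → write 0, move left, go to p2
p2 | #__[#]0100   read # → write _, move right, go to p1
p1 | #___[0]100   read 0 → write _, move right, go to pH
pH | #____[1]00
Cell 0 holds _ when M halts.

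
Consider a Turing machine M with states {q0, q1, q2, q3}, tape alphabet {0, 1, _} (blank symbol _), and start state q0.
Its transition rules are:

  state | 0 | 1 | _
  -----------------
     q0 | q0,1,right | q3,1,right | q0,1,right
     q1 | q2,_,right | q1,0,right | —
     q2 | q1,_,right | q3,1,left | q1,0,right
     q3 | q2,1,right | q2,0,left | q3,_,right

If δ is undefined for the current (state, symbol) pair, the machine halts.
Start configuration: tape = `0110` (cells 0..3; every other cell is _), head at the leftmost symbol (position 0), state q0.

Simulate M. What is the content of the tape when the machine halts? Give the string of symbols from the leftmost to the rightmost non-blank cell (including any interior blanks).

q0 | _[0]110__   read 0 → write 1, move right, go to q0
q0 | _1[1]10__   read 1 → write 1, move right, go to q3
q3 | _11[1]0__   read 1 → write 0, move left, go to q2
q2 | _1[1]00__   read 1 → write 1, move left, go to q3
q3 | _[1]100__   read 1 → write 0, move left, go to q2
q2 | [_]0100__   read _ → write 0, move right, go to q1
q1 | 0[0]100__   read 0 → write _, move right, go to q2
q2 | 0_[1]00__   read 1 → write 1, move left, go to q3
q3 | 0[_]100__   read _ → write _, move right, go to q3
q3 | 0_[1]00__   read 1 → write 0, move left, go to q2
q2 | 0[_]000__   read _ → write 0, move right, go to q1
q1 | 00[0]00__   read 0 → write _, move right, go to q2
q2 | 00_[0]0__   read 0 → write _, move right, go to q1
q1 | 00__[0]__   read 0 → write _, move right, go to q2
q2 | 00___[_]_   read _ → write 0, move right, go to q1
q1 | 00___0[_]
The non-blank tape span at halt is 00___0.

00___0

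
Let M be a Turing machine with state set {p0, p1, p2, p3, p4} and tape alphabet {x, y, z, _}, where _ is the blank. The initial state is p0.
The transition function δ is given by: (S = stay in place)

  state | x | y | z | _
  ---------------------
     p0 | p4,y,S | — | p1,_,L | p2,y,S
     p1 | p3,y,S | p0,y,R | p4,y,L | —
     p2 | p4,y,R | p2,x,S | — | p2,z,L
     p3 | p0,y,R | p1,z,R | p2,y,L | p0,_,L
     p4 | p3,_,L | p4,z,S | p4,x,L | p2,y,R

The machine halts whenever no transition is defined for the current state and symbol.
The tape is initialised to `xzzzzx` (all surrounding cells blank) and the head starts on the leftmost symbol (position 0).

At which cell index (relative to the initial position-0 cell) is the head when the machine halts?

0

p0 | __[x]zzzzx   read x → write y, move S, go to p4
p4 | __[y]zzzzx   read y → write z, move S, go to p4
p4 | __[z]zzzzx   read z → write x, move L, go to p4
p4 | _[_]xzzzzx   read _ → write y, move R, go to p2
p2 | _y[x]zzzzx   read x → write y, move R, go to p4
p4 | _yy[z]zzzx   read z → write x, move L, go to p4
p4 | _y[y]xzzzx   read y → write z, move S, go to p4
p4 | _y[z]xzzzx   read z → write x, move L, go to p4
p4 | _[y]xxzzzx   read y → write z, move S, go to p4
p4 | _[z]xxzzzx   read z → write x, move L, go to p4
p4 | [_]xxxzzzx   read _ → write y, move R, go to p2
p2 | y[x]xxzzzx   read x → write y, move R, go to p4
p4 | yy[x]xzzzx   read x → write _, move L, go to p3
p3 | y[y]_xzzzx   read y → write z, move R, go to p1
p1 | yz[_]xzzzx
At halt the head is at cell 0.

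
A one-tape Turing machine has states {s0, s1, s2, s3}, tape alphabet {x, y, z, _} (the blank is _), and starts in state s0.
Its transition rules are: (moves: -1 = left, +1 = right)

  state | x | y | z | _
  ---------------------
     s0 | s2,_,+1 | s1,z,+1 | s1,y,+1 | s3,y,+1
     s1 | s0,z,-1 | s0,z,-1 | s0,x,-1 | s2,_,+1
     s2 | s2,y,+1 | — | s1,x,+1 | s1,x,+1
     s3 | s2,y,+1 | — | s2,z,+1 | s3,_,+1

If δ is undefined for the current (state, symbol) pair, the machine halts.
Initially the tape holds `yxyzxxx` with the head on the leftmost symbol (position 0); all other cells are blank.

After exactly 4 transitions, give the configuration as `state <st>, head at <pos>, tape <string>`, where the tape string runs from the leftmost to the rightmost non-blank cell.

state s0, head at 0, tape yxyzxxx

state=s0 head=0 tape=[y]xyzxxx   (s0,y)→(s1,z,+1)
state=s1 head=1 tape=z[x]yzxxx   (s1,x)→(s0,z,-1)
state=s0 head=0 tape=[z]zyzxxx   (s0,z)→(s1,y,+1)
state=s1 head=1 tape=y[z]yzxxx   (s1,z)→(s0,x,-1)
state=s0 head=0 tape=[y]xyzxxx
After 4 steps: state s0, head at 0, tape yxyzxxx.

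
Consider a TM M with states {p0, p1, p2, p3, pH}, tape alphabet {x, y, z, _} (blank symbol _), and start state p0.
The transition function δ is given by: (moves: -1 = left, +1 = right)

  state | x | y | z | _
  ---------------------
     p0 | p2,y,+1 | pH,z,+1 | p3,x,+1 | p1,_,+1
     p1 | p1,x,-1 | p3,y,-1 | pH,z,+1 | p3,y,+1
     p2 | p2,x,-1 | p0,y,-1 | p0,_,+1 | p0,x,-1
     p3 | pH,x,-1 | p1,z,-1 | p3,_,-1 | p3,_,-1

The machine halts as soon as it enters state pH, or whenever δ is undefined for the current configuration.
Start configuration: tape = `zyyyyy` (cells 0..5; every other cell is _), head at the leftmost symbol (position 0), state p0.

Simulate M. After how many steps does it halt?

5

p0 | _[z]yyyyy   read z → write x, move +1, go to p3
p3 | _x[y]yyyy   read y → write z, move -1, go to p1
p1 | _[x]zyyyy   read x → write x, move -1, go to p1
p1 | [_]xzyyyy   read _ → write y, move +1, go to p3
p3 | y[x]zyyyy   read x → write x, move -1, go to pH
pH | [y]xzyyyy
M halts after 5 transitions.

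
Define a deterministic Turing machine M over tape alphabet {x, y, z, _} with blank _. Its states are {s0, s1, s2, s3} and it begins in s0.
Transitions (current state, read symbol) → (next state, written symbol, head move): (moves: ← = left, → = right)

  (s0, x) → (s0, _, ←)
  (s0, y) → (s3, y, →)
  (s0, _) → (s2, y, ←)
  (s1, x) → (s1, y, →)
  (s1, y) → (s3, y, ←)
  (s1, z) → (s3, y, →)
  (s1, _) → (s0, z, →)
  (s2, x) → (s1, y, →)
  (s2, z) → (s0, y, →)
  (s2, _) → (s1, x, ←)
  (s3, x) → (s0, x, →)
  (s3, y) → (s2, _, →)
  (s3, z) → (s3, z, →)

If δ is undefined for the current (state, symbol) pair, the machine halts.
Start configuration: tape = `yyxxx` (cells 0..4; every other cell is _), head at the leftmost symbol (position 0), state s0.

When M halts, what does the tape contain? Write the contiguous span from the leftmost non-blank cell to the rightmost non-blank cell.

y_yyyyy

s0 | [y]yxxx___   read y → write y, move →, go to s3
s3 | y[y]xxx___   read y → write _, move →, go to s2
s2 | y_[x]xx___   read x → write y, move →, go to s1
s1 | y_y[x]x___   read x → write y, move →, go to s1
s1 | y_yy[x]___   read x → write y, move →, go to s1
s1 | y_yyy[_]__   read _ → write z, move →, go to s0
s0 | y_yyyz[_]_   read _ → write y, move ←, go to s2
s2 | y_yyy[z]y_   read z → write y, move →, go to s0
s0 | y_yyyy[y]_   read y → write y, move →, go to s3
s3 | y_yyyyy[_]
The non-blank tape span at halt is y_yyyyy.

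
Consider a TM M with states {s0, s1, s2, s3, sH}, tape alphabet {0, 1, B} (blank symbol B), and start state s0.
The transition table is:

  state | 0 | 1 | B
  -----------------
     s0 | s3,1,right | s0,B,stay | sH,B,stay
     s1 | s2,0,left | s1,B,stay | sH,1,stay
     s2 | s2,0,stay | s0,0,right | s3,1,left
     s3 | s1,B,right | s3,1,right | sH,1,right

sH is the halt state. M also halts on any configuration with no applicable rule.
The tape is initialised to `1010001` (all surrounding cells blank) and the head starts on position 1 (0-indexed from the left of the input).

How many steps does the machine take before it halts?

state=s0 head=1 tape=1[0]10001   (s0,0)→(s3,1,right)
state=s3 head=2 tape=11[1]0001   (s3,1)→(s3,1,right)
state=s3 head=3 tape=111[0]001   (s3,0)→(s1,B,right)
state=s1 head=4 tape=111B[0]01   (s1,0)→(s2,0,left)
state=s2 head=3 tape=111[B]001   (s2,B)→(s3,1,left)
state=s3 head=2 tape=11[1]1001   (s3,1)→(s3,1,right)
state=s3 head=3 tape=111[1]001   (s3,1)→(s3,1,right)
state=s3 head=4 tape=1111[0]01   (s3,0)→(s1,B,right)
state=s1 head=5 tape=1111B[0]1   (s1,0)→(s2,0,left)
state=s2 head=4 tape=1111[B]01   (s2,B)→(s3,1,left)
state=s3 head=3 tape=111[1]101   (s3,1)→(s3,1,right)
state=s3 head=4 tape=1111[1]01   (s3,1)→(s3,1,right)
state=s3 head=5 tape=11111[0]1   (s3,0)→(s1,B,right)
state=s1 head=6 tape=11111B[1]   (s1,1)→(s1,B,stay)
state=s1 head=6 tape=11111B[B]   (s1,B)→(sH,1,stay)
state=sH head=6 tape=11111B[1]
M halts after 15 transitions.

15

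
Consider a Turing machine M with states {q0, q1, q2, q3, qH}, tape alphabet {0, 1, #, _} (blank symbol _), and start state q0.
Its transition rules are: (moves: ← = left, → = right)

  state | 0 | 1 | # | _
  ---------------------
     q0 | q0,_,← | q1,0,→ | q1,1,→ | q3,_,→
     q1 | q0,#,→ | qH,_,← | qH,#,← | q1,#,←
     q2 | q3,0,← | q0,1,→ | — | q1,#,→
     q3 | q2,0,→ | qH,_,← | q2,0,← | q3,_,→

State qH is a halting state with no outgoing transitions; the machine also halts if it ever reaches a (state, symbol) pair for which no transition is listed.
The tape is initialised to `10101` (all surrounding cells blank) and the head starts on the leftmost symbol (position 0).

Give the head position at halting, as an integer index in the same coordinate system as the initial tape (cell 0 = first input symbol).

state=q0 head=0 tape=[1]0101__   (q0,1)→(q1,0,→)
state=q1 head=1 tape=0[0]101__   (q1,0)→(q0,#,→)
state=q0 head=2 tape=0#[1]01__   (q0,1)→(q1,0,→)
state=q1 head=3 tape=0#0[0]1__   (q1,0)→(q0,#,→)
state=q0 head=4 tape=0#0#[1]__   (q0,1)→(q1,0,→)
state=q1 head=5 tape=0#0#0[_]_   (q1,_)→(q1,#,←)
state=q1 head=4 tape=0#0#[0]#_   (q1,0)→(q0,#,→)
state=q0 head=5 tape=0#0##[#]_   (q0,#)→(q1,1,→)
state=q1 head=6 tape=0#0##1[_]   (q1,_)→(q1,#,←)
state=q1 head=5 tape=0#0##[1]#   (q1,1)→(qH,_,←)
state=qH head=4 tape=0#0#[#]_#
At halt the head is at cell 4.

4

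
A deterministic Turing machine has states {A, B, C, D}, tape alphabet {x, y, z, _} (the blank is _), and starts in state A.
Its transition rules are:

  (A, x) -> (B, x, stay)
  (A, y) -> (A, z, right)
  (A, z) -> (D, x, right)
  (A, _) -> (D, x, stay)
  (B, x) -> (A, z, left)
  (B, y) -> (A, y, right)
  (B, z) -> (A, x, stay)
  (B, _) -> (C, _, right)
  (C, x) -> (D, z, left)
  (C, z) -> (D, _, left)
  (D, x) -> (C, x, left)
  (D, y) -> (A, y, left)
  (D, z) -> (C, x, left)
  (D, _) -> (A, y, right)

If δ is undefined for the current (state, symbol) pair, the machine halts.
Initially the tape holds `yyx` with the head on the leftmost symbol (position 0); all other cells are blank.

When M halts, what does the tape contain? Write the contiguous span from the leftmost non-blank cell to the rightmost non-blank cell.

state=A head=0 tape=_[y]yx   (A,y)→(A,z,right)
state=A head=1 tape=_z[y]x   (A,y)→(A,z,right)
state=A head=2 tape=_zz[x]   (A,x)→(B,x,stay)
state=B head=2 tape=_zz[x]   (B,x)→(A,z,left)
state=A head=1 tape=_z[z]z   (A,z)→(D,x,right)
state=D head=2 tape=_zx[z]   (D,z)→(C,x,left)
state=C head=1 tape=_z[x]x   (C,x)→(D,z,left)
state=D head=0 tape=_[z]zx   (D,z)→(C,x,left)
state=C head=-1 tape=[_]xzx
The non-blank tape span at halt is xzx.

xzx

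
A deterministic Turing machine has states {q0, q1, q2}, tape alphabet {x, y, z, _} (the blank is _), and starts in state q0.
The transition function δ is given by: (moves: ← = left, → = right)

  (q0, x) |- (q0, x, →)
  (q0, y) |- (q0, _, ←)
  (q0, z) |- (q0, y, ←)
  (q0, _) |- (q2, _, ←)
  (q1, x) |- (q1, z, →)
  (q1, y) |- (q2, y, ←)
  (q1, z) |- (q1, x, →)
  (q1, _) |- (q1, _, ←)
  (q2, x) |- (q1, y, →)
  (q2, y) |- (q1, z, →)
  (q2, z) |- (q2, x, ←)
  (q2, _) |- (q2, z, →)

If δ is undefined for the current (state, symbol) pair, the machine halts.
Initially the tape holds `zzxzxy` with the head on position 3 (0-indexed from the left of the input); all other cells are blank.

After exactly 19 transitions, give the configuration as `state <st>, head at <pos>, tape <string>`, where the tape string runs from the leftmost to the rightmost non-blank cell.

state q2, head at 0, tape zzxy_xy

q0 | _zzx[z]xy   read z → write y, move ←, go to q0
q0 | _zz[x]yxy   read x → write x, move →, go to q0
q0 | _zzx[y]xy   read y → write _, move ←, go to q0
q0 | _zz[x]_xy   read x → write x, move →, go to q0
q0 | _zzx[_]xy   read _ → write _, move ←, go to q2
q2 | _zz[x]_xy   read x → write y, move →, go to q1
q1 | _zzy[_]xy   read _ → write _, move ←, go to q1
q1 | _zz[y]_xy   read y → write y, move ←, go to q2
q2 | _z[z]y_xy   read z → write x, move ←, go to q2
q2 | _[z]xy_xy   read z → write x, move ←, go to q2
q2 | [_]xxy_xy   read _ → write z, move →, go to q2
q2 | z[x]xy_xy   read x → write y, move →, go to q1
q1 | zy[x]y_xy   read x → write z, move →, go to q1
q1 | zyz[y]_xy   read y → write y, move ←, go to q2
q2 | zy[z]y_xy   read z → write x, move ←, go to q2
q2 | z[y]xy_xy   read y → write z, move →, go to q1
q1 | zz[x]y_xy   read x → write z, move →, go to q1
q1 | zzz[y]_xy   read y → write y, move ←, go to q2
q2 | zz[z]y_xy   read z → write x, move ←, go to q2
q2 | z[z]xy_xy
After 19 steps: state q2, head at 0, tape zzxy_xy.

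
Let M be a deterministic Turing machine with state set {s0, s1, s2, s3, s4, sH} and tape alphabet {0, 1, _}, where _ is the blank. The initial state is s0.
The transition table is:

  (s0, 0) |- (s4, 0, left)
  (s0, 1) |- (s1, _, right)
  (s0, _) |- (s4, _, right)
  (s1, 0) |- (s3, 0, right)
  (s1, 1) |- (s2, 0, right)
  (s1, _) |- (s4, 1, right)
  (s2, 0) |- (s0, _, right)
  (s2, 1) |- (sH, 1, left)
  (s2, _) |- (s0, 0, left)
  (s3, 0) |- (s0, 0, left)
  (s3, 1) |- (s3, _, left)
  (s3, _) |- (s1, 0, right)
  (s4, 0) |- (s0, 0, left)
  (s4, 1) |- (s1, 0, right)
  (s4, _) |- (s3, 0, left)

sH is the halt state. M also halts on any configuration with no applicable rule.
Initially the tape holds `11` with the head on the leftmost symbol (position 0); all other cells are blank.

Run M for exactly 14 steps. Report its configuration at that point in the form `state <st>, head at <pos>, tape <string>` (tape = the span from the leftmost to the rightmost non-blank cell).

state s0, head at -2, tape 0000

state=s0 head=0 tape=__[1]1_   (s0,1)→(s1,_,right)
state=s1 head=1 tape=___[1]_   (s1,1)→(s2,0,right)
state=s2 head=2 tape=___0[_]   (s2,_)→(s0,0,left)
state=s0 head=1 tape=___[0]0   (s0,0)→(s4,0,left)
state=s4 head=0 tape=__[_]00   (s4,_)→(s3,0,left)
state=s3 head=-1 tape=_[_]000   (s3,_)→(s1,0,right)
state=s1 head=0 tape=_0[0]00   (s1,0)→(s3,0,right)
state=s3 head=1 tape=_00[0]0   (s3,0)→(s0,0,left)
state=s0 head=0 tape=_0[0]00   (s0,0)→(s4,0,left)
state=s4 head=-1 tape=_[0]000   (s4,0)→(s0,0,left)
state=s0 head=-2 tape=[_]0000   (s0,_)→(s4,_,right)
state=s4 head=-1 tape=_[0]000   (s4,0)→(s0,0,left)
state=s0 head=-2 tape=[_]0000   (s0,_)→(s4,_,right)
state=s4 head=-1 tape=_[0]000   (s4,0)→(s0,0,left)
state=s0 head=-2 tape=[_]0000
After 14 steps: state s0, head at -2, tape 0000.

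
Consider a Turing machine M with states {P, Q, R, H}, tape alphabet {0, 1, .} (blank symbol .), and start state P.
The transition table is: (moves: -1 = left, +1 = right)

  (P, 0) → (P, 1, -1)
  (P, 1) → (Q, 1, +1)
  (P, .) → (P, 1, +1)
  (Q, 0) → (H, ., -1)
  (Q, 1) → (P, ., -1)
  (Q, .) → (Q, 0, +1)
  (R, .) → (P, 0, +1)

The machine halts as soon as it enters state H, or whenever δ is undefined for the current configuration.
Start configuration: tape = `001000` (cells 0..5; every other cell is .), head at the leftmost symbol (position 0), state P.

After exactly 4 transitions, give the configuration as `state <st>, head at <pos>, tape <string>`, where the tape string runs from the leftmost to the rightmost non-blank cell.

state H, head at 0, tape 11.1000

state=P head=0 tape=.[0]01000   (P,0)→(P,1,-1)
state=P head=-1 tape=[.]101000   (P,.)→(P,1,+1)
state=P head=0 tape=1[1]01000   (P,1)→(Q,1,+1)
state=Q head=1 tape=11[0]1000   (Q,0)→(H,.,-1)
state=H head=0 tape=1[1].1000
After 4 steps: state H, head at 0, tape 11.1000.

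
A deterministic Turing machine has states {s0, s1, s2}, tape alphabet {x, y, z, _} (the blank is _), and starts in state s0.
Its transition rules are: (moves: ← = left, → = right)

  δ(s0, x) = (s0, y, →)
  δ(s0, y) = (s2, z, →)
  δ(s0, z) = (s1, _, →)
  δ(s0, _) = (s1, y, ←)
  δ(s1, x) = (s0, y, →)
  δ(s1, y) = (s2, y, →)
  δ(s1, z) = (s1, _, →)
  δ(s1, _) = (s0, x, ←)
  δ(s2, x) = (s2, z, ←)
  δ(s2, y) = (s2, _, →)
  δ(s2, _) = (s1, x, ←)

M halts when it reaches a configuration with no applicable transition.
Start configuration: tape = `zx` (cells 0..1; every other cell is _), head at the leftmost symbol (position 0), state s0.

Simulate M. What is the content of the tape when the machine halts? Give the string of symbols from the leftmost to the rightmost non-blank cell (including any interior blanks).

zzx

state=s0 head=0 tape=[z]x__   (s0,z)→(s1,_,→)
state=s1 head=1 tape=_[x]__   (s1,x)→(s0,y,→)
state=s0 head=2 tape=_y[_]_   (s0,_)→(s1,y,←)
state=s1 head=1 tape=_[y]y_   (s1,y)→(s2,y,→)
state=s2 head=2 tape=_y[y]_   (s2,y)→(s2,_,→)
state=s2 head=3 tape=_y_[_]   (s2,_)→(s1,x,←)
state=s1 head=2 tape=_y[_]x   (s1,_)→(s0,x,←)
state=s0 head=1 tape=_[y]xx   (s0,y)→(s2,z,→)
state=s2 head=2 tape=_z[x]x   (s2,x)→(s2,z,←)
state=s2 head=1 tape=_[z]zx
The non-blank tape span at halt is zzx.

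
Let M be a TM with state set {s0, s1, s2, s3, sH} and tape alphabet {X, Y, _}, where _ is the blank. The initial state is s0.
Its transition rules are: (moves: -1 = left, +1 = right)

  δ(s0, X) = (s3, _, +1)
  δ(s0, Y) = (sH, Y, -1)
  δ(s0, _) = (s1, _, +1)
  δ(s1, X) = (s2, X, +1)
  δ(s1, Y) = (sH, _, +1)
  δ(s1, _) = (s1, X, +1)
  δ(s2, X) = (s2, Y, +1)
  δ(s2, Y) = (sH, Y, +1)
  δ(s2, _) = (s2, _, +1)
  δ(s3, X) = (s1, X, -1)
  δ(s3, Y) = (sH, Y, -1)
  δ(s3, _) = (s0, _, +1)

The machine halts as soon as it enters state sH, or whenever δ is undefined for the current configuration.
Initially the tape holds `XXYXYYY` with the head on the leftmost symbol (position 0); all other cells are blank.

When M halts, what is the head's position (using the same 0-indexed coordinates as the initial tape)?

3

state=s0 head=0 tape=[X]XYXYYY   (s0,X)→(s3,_,+1)
state=s3 head=1 tape=_[X]YXYYY   (s3,X)→(s1,X,-1)
state=s1 head=0 tape=[_]XYXYYY   (s1,_)→(s1,X,+1)
state=s1 head=1 tape=X[X]YXYYY   (s1,X)→(s2,X,+1)
state=s2 head=2 tape=XX[Y]XYYY   (s2,Y)→(sH,Y,+1)
state=sH head=3 tape=XXY[X]YYY
At halt the head is at cell 3.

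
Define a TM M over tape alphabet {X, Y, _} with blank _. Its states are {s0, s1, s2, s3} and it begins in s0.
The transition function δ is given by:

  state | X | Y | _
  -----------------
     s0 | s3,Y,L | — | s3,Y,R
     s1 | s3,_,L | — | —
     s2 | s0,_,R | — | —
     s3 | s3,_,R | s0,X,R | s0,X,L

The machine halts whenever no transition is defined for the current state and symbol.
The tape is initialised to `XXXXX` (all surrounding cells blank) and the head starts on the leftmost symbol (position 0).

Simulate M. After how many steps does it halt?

19

s0 | __[X]XXXX__   read X → write Y, move L, go to s3
s3 | _[_]YXXXX__   read _ → write X, move L, go to s0
s0 | [_]XYXXXX__   read _ → write Y, move R, go to s3
s3 | Y[X]YXXXX__   read X → write _, move R, go to s3
s3 | Y_[Y]XXXX__   read Y → write X, move R, go to s0
s0 | Y_X[X]XXX__   read X → write Y, move L, go to s3
s3 | Y_[X]YXXX__   read X → write _, move R, go to s3
s3 | Y__[Y]XXX__   read Y → write X, move R, go to s0
s0 | Y__X[X]XX__   read X → write Y, move L, go to s3
s3 | Y__[X]YXX__   read X → write _, move R, go to s3
s3 | Y___[Y]XX__   read Y → write X, move R, go to s0
s0 | Y___X[X]X__   read X → write Y, move L, go to s3
s3 | Y___[X]YX__   read X → write _, move R, go to s3
s3 | Y____[Y]X__   read Y → write X, move R, go to s0
s0 | Y____X[X]__   read X → write Y, move L, go to s3
s3 | Y____[X]Y__   read X → write _, move R, go to s3
s3 | Y_____[Y]__   read Y → write X, move R, go to s0
s0 | Y_____X[_]_   read _ → write Y, move R, go to s3
s3 | Y_____XY[_]   read _ → write X, move L, go to s0
s0 | Y_____X[Y]X
M halts after 19 transitions.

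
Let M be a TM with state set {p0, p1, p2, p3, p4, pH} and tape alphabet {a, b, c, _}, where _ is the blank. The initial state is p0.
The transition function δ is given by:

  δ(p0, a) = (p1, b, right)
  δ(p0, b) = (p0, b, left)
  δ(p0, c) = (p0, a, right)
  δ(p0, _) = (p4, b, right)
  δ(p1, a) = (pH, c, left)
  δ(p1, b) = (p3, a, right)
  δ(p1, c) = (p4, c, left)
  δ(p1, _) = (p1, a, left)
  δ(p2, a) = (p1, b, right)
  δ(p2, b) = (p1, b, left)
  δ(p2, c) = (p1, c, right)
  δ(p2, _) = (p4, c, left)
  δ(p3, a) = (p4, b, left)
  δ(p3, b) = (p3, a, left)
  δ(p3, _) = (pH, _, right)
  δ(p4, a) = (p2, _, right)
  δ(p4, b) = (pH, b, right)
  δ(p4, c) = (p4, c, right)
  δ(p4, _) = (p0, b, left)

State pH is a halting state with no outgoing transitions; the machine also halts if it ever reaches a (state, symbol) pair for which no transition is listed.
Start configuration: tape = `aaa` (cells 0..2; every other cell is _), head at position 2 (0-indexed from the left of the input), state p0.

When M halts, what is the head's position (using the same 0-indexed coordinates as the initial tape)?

state=p0 head=2 tape=aa[a]_   (p0,a)→(p1,b,right)
state=p1 head=3 tape=aab[_]   (p1,_)→(p1,a,left)
state=p1 head=2 tape=aa[b]a   (p1,b)→(p3,a,right)
state=p3 head=3 tape=aaa[a]   (p3,a)→(p4,b,left)
state=p4 head=2 tape=aa[a]b   (p4,a)→(p2,_,right)
state=p2 head=3 tape=aa_[b]   (p2,b)→(p1,b,left)
state=p1 head=2 tape=aa[_]b   (p1,_)→(p1,a,left)
state=p1 head=1 tape=a[a]ab   (p1,a)→(pH,c,left)
state=pH head=0 tape=[a]cab
At halt the head is at cell 0.

0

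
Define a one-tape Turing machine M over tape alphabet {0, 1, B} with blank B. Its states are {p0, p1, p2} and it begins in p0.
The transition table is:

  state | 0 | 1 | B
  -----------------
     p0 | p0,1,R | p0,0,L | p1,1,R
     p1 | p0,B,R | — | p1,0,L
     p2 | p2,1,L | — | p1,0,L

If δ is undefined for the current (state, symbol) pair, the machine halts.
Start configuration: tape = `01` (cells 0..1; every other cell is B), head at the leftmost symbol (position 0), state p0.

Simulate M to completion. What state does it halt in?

p1

state=p0 head=0 tape=B[0]1BB   (p0,0)→(p0,1,R)
state=p0 head=1 tape=B1[1]BB   (p0,1)→(p0,0,L)
state=p0 head=0 tape=B[1]0BB   (p0,1)→(p0,0,L)
state=p0 head=-1 tape=[B]00BB   (p0,B)→(p1,1,R)
state=p1 head=0 tape=1[0]0BB   (p1,0)→(p0,B,R)
state=p0 head=1 tape=1B[0]BB   (p0,0)→(p0,1,R)
state=p0 head=2 tape=1B1[B]B   (p0,B)→(p1,1,R)
state=p1 head=3 tape=1B11[B]   (p1,B)→(p1,0,L)
state=p1 head=2 tape=1B1[1]0
No transition is defined for (p1, 1); M halts in state p1.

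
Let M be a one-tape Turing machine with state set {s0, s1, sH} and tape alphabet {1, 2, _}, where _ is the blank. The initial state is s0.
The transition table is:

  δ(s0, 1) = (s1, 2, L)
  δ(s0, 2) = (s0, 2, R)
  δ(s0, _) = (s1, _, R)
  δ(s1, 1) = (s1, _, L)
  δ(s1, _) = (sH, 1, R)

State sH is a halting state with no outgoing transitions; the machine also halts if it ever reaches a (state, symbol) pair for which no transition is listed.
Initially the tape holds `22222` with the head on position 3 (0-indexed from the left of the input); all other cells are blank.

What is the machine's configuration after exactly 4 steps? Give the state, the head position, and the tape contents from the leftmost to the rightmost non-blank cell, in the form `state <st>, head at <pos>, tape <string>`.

state sH, head at 7, tape 22222_1

s0 | 222[2]2___   read 2 → write 2, move R, go to s0
s0 | 2222[2]___   read 2 → write 2, move R, go to s0
s0 | 22222[_]__   read _ → write _, move R, go to s1
s1 | 22222_[_]_   read _ → write 1, move R, go to sH
sH | 22222_1[_]
After 4 steps: state sH, head at 7, tape 22222_1.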